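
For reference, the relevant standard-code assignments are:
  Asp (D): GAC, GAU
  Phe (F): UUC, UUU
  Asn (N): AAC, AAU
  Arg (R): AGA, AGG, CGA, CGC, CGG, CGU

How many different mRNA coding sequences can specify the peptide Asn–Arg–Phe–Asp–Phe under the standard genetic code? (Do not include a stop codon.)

Asn: 2 codons.
Arg: 6 codons.
Phe: 2 codons.
Asp: 2 codons.
Phe: 2 codons.
2 × 6 × 2 × 2 × 2 = 96.

96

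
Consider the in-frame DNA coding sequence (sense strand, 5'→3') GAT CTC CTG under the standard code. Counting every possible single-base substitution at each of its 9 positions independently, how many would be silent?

8

Codon 1 (GAT, Asp): 1 synonymous substitution.
Codon 2 (CTC, Leu): 3 synonymous substitutions.
Codon 3 (CTG, Leu): 4 synonymous substitutions.
Total: 1 + 3 + 4 = 8.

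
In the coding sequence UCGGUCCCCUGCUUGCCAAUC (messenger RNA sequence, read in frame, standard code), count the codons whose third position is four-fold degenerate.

Codon 1 UCG (Ser): third position 4-fold.
Codon 2 GUC (Val): third position 4-fold.
Codon 3 CCC (Pro): third position 4-fold.
Codon 4 UGC (Cys): third position 2-fold.
Codon 5 UUG (Leu): third position 2-fold.
Codon 6 CCA (Pro): third position 4-fold.
Codon 7 AUC (Ile): third position 3-fold.
Four-fold degenerate third positions: 4.

4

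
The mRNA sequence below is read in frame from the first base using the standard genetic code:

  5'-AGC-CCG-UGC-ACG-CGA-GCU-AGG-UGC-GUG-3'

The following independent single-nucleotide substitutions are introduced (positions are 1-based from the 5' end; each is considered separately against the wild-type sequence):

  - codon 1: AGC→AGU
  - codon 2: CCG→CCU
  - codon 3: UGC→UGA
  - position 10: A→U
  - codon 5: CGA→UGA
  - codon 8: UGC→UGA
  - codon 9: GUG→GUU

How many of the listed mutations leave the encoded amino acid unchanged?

3

Codon 1: AGC (Ser) → AGU (Ser) — synonymous.
Codon 2: CCG (Pro) → CCU (Pro) — synonymous.
Codon 3: UGC (Cys) → UGA (Stop) — nonsense.
Codon 4: ACG (Thr) → UCG (Ser) — missense.
Codon 5: CGA (Arg) → UGA (Stop) — nonsense.
Codon 8: UGC (Cys) → UGA (Stop) — nonsense.
Codon 9: GUG (Val) → GUU (Val) — synonymous.
Synonymous: 3 of 7.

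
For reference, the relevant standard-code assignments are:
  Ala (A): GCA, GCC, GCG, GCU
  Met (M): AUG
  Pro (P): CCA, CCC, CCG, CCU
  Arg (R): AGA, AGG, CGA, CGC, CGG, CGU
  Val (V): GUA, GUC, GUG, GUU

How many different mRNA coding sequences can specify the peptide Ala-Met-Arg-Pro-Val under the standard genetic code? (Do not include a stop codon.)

384

Ala: 4 codons.
Met: 1 codon.
Arg: 6 codons.
Pro: 4 codons.
Val: 4 codons.
4 × 1 × 6 × 4 × 4 = 384.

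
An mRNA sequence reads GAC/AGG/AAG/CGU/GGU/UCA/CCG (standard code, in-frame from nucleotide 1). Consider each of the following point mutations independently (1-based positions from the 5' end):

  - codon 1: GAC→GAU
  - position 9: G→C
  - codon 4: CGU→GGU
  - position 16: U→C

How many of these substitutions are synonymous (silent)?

1

Codon 1: GAC (Asp) → GAU (Asp) — synonymous.
Codon 3: AAG (Lys) → AAC (Asn) — missense.
Codon 4: CGU (Arg) → GGU (Gly) — missense.
Codon 6: UCA (Ser) → CCA (Pro) — missense.
Synonymous: 1 of 4.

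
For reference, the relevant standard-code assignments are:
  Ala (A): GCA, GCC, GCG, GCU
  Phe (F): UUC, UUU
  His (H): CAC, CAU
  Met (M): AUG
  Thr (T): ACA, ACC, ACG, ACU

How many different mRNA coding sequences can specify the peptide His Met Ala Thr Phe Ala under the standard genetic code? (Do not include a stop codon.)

His: 2 codons.
Met: 1 codon.
Ala: 4 codons.
Thr: 4 codons.
Phe: 2 codons.
Ala: 4 codons.
2 × 1 × 4 × 4 × 2 × 4 = 256.

256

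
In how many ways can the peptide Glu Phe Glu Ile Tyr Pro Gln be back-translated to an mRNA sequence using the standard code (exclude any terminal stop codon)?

384

Glu: 2 codons.
Phe: 2 codons.
Glu: 2 codons.
Ile: 3 codons.
Tyr: 2 codons.
Pro: 4 codons.
Gln: 2 codons.
2 × 2 × 2 × 3 × 2 × 4 × 2 = 384.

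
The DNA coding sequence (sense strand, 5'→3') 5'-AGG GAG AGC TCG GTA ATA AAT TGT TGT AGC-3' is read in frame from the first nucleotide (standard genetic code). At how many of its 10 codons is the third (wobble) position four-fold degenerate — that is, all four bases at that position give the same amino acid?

Codon 1 AGG (Arg): third position 2-fold.
Codon 2 GAG (Glu): third position 2-fold.
Codon 3 AGC (Ser): third position 2-fold.
Codon 4 TCG (Ser): third position 4-fold.
Codon 5 GTA (Val): third position 4-fold.
Codon 6 ATA (Ile): third position 3-fold.
Codon 7 AAT (Asn): third position 2-fold.
Codon 8 TGT (Cys): third position 2-fold.
Codon 9 TGT (Cys): third position 2-fold.
Codon 10 AGC (Ser): third position 2-fold.
Four-fold degenerate third positions: 2.

2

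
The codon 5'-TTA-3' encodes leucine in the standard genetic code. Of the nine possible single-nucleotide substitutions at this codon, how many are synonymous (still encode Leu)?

2

Position 1: CTA → 1 synonymous.
Position 2: none → 0 synonymous.
Position 3: TTG → 1 synonymous.
Total: 1 + 0 + 1 = 2.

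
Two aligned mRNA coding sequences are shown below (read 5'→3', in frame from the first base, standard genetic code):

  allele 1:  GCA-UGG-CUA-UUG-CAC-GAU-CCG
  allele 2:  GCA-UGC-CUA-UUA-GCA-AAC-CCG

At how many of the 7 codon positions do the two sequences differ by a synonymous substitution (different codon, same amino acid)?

1

Codon 1: GCA Ala / GCA Ala — identical.
Codon 2: UGG Trp / UGC Cys — nonsynonymous.
Codon 3: CUA Leu / CUA Leu — identical.
Codon 4: UUG Leu / UUA Leu — synonymous.
Codon 5: CAC His / GCA Ala — nonsynonymous.
Codon 6: GAU Asp / AAC Asn — nonsynonymous.
Codon 7: CCG Pro / CCG Pro — identical.
Synonymous differences: 1.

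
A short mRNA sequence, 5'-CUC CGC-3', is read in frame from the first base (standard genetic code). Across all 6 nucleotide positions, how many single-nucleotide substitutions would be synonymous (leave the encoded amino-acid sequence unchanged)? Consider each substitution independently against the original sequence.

6

Codon 1 (CUC, Leu): 3 synonymous substitutions.
Codon 2 (CGC, Arg): 3 synonymous substitutions.
Total: 3 + 3 = 6.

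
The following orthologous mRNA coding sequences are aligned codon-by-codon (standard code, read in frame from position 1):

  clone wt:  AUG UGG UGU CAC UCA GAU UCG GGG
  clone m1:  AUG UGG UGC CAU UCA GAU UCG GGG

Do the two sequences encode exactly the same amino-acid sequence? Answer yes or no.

Codon 1: AUG Met / AUG Met — identical.
Codon 2: UGG Trp / UGG Trp — identical.
Codon 3: UGU Cys / UGC Cys — synonymous.
Codon 4: CAC His / CAU His — synonymous.
Codon 5: UCA Ser / UCA Ser — identical.
Codon 6: GAU Asp / GAU Asp — identical.
Codon 7: UCG Ser / UCG Ser — identical.
Codon 8: GGG Gly / GGG Gly — identical.
Nonsynonymous differences: 0 → same protein.

yes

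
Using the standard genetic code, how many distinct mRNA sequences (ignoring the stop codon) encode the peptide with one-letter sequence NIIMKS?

216

Asn: 2 codons.
Ile: 3 codons.
Ile: 3 codons.
Met: 1 codon.
Lys: 2 codons.
Ser: 6 codons.
2 × 3 × 3 × 1 × 2 × 6 = 216.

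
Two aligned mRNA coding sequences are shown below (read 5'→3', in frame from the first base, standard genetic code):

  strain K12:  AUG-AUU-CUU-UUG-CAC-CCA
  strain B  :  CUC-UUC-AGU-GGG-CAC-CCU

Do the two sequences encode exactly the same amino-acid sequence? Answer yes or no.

Codon 1: AUG Met / CUC Leu — nonsynonymous.
Codon 2: AUU Ile / UUC Phe — nonsynonymous.
Codon 3: CUU Leu / AGU Ser — nonsynonymous.
Codon 4: UUG Leu / GGG Gly — nonsynonymous.
Codon 5: CAC His / CAC His — identical.
Codon 6: CCA Pro / CCU Pro — synonymous.
Nonsynonymous differences: 4 → different protein.

no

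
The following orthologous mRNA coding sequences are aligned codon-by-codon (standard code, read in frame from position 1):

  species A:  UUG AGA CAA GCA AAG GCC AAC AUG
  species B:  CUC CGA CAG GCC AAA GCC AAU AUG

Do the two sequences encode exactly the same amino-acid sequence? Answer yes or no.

Codon 1: UUG Leu / CUC Leu — synonymous.
Codon 2: AGA Arg / CGA Arg — synonymous.
Codon 3: CAA Gln / CAG Gln — synonymous.
Codon 4: GCA Ala / GCC Ala — synonymous.
Codon 5: AAG Lys / AAA Lys — synonymous.
Codon 6: GCC Ala / GCC Ala — identical.
Codon 7: AAC Asn / AAU Asn — synonymous.
Codon 8: AUG Met / AUG Met — identical.
Nonsynonymous differences: 0 → same protein.

yes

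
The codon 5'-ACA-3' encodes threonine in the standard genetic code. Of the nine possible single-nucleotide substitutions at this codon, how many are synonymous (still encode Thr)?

3

Position 1: none → 0 synonymous.
Position 2: none → 0 synonymous.
Position 3: ACT, ACC, ACG → 3 synonymous.
Total: 0 + 0 + 3 = 3.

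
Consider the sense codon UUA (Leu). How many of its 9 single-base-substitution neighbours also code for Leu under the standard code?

2

Position 1: CUA → 1 synonymous.
Position 2: none → 0 synonymous.
Position 3: UUG → 1 synonymous.
Total: 1 + 0 + 1 = 2.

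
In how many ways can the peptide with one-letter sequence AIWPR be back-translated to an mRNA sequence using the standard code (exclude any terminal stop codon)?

Ala: 4 codons.
Ile: 3 codons.
Trp: 1 codon.
Pro: 4 codons.
Arg: 6 codons.
4 × 3 × 1 × 4 × 6 = 288.

288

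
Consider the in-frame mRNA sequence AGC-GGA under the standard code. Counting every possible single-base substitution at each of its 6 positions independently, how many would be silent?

4

Codon 1 (AGC, Ser): 1 synonymous substitution.
Codon 2 (GGA, Gly): 3 synonymous substitutions.
Total: 1 + 3 = 4.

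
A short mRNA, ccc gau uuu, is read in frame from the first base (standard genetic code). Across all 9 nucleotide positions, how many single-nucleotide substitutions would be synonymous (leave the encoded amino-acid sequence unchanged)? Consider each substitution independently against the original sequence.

Codon 1 (CCC, Pro): 3 synonymous substitutions.
Codon 2 (GAU, Asp): 1 synonymous substitution.
Codon 3 (UUU, Phe): 1 synonymous substitution.
Total: 3 + 1 + 1 = 5.

5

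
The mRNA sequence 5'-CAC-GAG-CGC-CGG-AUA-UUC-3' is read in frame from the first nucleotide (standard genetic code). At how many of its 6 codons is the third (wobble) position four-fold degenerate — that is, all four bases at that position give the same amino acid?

Codon 1 CAC (His): third position 2-fold.
Codon 2 GAG (Glu): third position 2-fold.
Codon 3 CGC (Arg): third position 4-fold.
Codon 4 CGG (Arg): third position 4-fold.
Codon 5 AUA (Ile): third position 3-fold.
Codon 6 UUC (Phe): third position 2-fold.
Four-fold degenerate third positions: 2.

2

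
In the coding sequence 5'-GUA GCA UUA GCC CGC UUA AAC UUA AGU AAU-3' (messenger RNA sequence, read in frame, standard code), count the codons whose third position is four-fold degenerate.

4

Codon 1 GUA (Val): third position 4-fold.
Codon 2 GCA (Ala): third position 4-fold.
Codon 3 UUA (Leu): third position 2-fold.
Codon 4 GCC (Ala): third position 4-fold.
Codon 5 CGC (Arg): third position 4-fold.
Codon 6 UUA (Leu): third position 2-fold.
Codon 7 AAC (Asn): third position 2-fold.
Codon 8 UUA (Leu): third position 2-fold.
Codon 9 AGU (Ser): third position 2-fold.
Codon 10 AAU (Asn): third position 2-fold.
Four-fold degenerate third positions: 4.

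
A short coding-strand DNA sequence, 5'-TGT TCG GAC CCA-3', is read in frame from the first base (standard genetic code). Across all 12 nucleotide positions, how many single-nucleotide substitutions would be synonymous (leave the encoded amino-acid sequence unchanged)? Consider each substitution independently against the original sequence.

Codon 1 (TGT, Cys): 1 synonymous substitution.
Codon 2 (TCG, Ser): 3 synonymous substitutions.
Codon 3 (GAC, Asp): 1 synonymous substitution.
Codon 4 (CCA, Pro): 3 synonymous substitutions.
Total: 1 + 3 + 1 + 3 = 8.

8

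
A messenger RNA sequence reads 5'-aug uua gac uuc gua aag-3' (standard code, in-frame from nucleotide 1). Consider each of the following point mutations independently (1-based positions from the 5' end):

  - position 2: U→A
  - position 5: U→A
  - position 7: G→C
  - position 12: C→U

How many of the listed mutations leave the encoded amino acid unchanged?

Codon 1: AUG (Met) → AAG (Lys) — missense.
Codon 2: UUA (Leu) → UAA (Stop) — nonsense.
Codon 3: GAC (Asp) → CAC (His) — missense.
Codon 4: UUC (Phe) → UUU (Phe) — synonymous.
Synonymous: 1 of 4.

1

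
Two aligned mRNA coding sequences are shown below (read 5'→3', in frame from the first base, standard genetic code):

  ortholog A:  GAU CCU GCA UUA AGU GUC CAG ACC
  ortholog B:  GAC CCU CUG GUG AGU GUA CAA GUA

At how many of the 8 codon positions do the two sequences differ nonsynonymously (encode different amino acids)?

3

Codon 1: GAU Asp / GAC Asp — synonymous.
Codon 2: CCU Pro / CCU Pro — identical.
Codon 3: GCA Ala / CUG Leu — nonsynonymous.
Codon 4: UUA Leu / GUG Val — nonsynonymous.
Codon 5: AGU Ser / AGU Ser — identical.
Codon 6: GUC Val / GUA Val — synonymous.
Codon 7: CAG Gln / CAA Gln — synonymous.
Codon 8: ACC Thr / GUA Val — nonsynonymous.
Nonsynonymous differences: 3.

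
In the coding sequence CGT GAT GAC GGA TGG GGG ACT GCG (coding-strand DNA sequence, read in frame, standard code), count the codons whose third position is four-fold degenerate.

Codon 1 CGT (Arg): third position 4-fold.
Codon 2 GAT (Asp): third position 2-fold.
Codon 3 GAC (Asp): third position 2-fold.
Codon 4 GGA (Gly): third position 4-fold.
Codon 5 TGG (Trp): third position 1-fold.
Codon 6 GGG (Gly): third position 4-fold.
Codon 7 ACT (Thr): third position 4-fold.
Codon 8 GCG (Ala): third position 4-fold.
Four-fold degenerate third positions: 5.

5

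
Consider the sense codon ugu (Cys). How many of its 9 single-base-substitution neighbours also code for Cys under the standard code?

1

Position 1: none → 0 synonymous.
Position 2: none → 0 synonymous.
Position 3: UGC → 1 synonymous.
Total: 0 + 0 + 1 = 1.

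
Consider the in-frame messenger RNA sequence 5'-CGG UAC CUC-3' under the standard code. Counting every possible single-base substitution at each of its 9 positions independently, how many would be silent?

Codon 1 (CGG, Arg): 4 synonymous substitutions.
Codon 2 (UAC, Tyr): 1 synonymous substitution.
Codon 3 (CUC, Leu): 3 synonymous substitutions.
Total: 4 + 1 + 3 = 8.

8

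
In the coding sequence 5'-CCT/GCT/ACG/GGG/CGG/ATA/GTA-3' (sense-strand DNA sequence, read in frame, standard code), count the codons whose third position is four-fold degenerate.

Codon 1 CCT (Pro): third position 4-fold.
Codon 2 GCT (Ala): third position 4-fold.
Codon 3 ACG (Thr): third position 4-fold.
Codon 4 GGG (Gly): third position 4-fold.
Codon 5 CGG (Arg): third position 4-fold.
Codon 6 ATA (Ile): third position 3-fold.
Codon 7 GTA (Val): third position 4-fold.
Four-fold degenerate third positions: 6.

6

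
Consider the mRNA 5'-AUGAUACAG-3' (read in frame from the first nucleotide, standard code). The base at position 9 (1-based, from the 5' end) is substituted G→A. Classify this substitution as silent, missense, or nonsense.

Position 9 falls in codon 3: CAG → Gln.
After the substitution the codon is CAA → Gln.
Both encode Gln, so the change is synonymous.

silent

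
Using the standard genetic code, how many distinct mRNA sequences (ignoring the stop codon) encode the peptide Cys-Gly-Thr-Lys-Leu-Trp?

384

Cys: 2 codons.
Gly: 4 codons.
Thr: 4 codons.
Lys: 2 codons.
Leu: 6 codons.
Trp: 1 codon.
2 × 4 × 4 × 2 × 6 × 1 = 384.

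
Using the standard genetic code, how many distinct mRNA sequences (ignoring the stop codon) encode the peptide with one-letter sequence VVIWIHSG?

6912

Val: 4 codons.
Val: 4 codons.
Ile: 3 codons.
Trp: 1 codon.
Ile: 3 codons.
His: 2 codons.
Ser: 6 codons.
Gly: 4 codons.
4 × 4 × 3 × 1 × 3 × 2 × 6 × 4 = 6912.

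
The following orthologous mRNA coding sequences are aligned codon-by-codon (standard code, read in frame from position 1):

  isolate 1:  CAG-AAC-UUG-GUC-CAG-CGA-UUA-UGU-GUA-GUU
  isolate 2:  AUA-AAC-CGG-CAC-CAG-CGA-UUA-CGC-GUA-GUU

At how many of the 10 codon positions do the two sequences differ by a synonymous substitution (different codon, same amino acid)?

0

Codon 1: CAG Gln / AUA Ile — nonsynonymous.
Codon 2: AAC Asn / AAC Asn — identical.
Codon 3: UUG Leu / CGG Arg — nonsynonymous.
Codon 4: GUC Val / CAC His — nonsynonymous.
Codon 5: CAG Gln / CAG Gln — identical.
Codon 6: CGA Arg / CGA Arg — identical.
Codon 7: UUA Leu / UUA Leu — identical.
Codon 8: UGU Cys / CGC Arg — nonsynonymous.
Codon 9: GUA Val / GUA Val — identical.
Codon 10: GUU Val / GUU Val — identical.
Synonymous differences: 0.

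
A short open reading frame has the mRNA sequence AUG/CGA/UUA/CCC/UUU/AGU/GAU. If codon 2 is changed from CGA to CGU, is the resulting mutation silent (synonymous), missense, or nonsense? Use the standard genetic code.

silent

Position 6 falls in codon 2: CGA → Arg.
After the substitution the codon is CGU → Arg.
Both encode Arg, so the change is synonymous.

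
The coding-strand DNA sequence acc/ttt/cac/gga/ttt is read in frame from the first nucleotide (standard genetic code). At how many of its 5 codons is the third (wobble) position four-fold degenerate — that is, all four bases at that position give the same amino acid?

Codon 1 ACC (Thr): third position 4-fold.
Codon 2 TTT (Phe): third position 2-fold.
Codon 3 CAC (His): third position 2-fold.
Codon 4 GGA (Gly): third position 4-fold.
Codon 5 TTT (Phe): third position 2-fold.
Four-fold degenerate third positions: 2.

2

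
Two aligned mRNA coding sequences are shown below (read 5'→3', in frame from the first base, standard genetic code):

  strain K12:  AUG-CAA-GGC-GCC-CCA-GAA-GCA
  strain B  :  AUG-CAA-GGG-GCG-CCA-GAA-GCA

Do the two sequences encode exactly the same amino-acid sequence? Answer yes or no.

yes

Codon 1: AUG Met / AUG Met — identical.
Codon 2: CAA Gln / CAA Gln — identical.
Codon 3: GGC Gly / GGG Gly — synonymous.
Codon 4: GCC Ala / GCG Ala — synonymous.
Codon 5: CCA Pro / CCA Pro — identical.
Codon 6: GAA Glu / GAA Glu — identical.
Codon 7: GCA Ala / GCA Ala — identical.
Nonsynonymous differences: 0 → same protein.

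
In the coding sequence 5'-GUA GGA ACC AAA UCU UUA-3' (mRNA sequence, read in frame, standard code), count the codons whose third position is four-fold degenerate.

Codon 1 GUA (Val): third position 4-fold.
Codon 2 GGA (Gly): third position 4-fold.
Codon 3 ACC (Thr): third position 4-fold.
Codon 4 AAA (Lys): third position 2-fold.
Codon 5 UCU (Ser): third position 4-fold.
Codon 6 UUA (Leu): third position 2-fold.
Four-fold degenerate third positions: 4.

4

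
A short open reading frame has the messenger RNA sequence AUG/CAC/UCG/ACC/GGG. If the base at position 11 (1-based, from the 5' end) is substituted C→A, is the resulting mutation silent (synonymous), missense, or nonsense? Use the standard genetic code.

Position 11 falls in codon 4: ACC → Thr.
After the substitution the codon is AAC → Asn.
Thr ≠ Asn, so this is a missense mutation.

missense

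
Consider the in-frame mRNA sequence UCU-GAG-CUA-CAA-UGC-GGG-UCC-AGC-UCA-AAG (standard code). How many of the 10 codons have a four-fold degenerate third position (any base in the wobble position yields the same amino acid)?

Codon 1 UCU (Ser): third position 4-fold.
Codon 2 GAG (Glu): third position 2-fold.
Codon 3 CUA (Leu): third position 4-fold.
Codon 4 CAA (Gln): third position 2-fold.
Codon 5 UGC (Cys): third position 2-fold.
Codon 6 GGG (Gly): third position 4-fold.
Codon 7 UCC (Ser): third position 4-fold.
Codon 8 AGC (Ser): third position 2-fold.
Codon 9 UCA (Ser): third position 4-fold.
Codon 10 AAG (Lys): third position 2-fold.
Four-fold degenerate third positions: 5.

5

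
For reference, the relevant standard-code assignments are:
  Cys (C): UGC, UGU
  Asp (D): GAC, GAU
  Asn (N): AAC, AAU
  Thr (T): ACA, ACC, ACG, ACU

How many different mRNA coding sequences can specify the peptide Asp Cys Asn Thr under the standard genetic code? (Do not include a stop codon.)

32

Asp: 2 codons.
Cys: 2 codons.
Asn: 2 codons.
Thr: 4 codons.
2 × 2 × 2 × 4 = 32.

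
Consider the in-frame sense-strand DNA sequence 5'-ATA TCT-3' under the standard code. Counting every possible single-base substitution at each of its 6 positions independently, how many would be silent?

Codon 1 (ATA, Ile): 2 synonymous substitutions.
Codon 2 (TCT, Ser): 3 synonymous substitutions.
Total: 2 + 3 = 5.

5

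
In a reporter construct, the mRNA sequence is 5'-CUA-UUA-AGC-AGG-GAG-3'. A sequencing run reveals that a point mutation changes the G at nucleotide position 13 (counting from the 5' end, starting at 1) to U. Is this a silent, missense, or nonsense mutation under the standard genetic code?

Position 13 falls in codon 5: GAG → Glu.
After the substitution the codon is UAG → Stop.
The new codon is a stop codon, so this is a nonsense mutation.

nonsense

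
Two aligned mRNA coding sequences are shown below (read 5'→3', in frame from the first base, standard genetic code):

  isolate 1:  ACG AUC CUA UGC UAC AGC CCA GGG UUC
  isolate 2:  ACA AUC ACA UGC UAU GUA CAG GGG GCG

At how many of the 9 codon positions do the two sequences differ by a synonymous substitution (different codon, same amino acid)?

Codon 1: ACG Thr / ACA Thr — synonymous.
Codon 2: AUC Ile / AUC Ile — identical.
Codon 3: CUA Leu / ACA Thr — nonsynonymous.
Codon 4: UGC Cys / UGC Cys — identical.
Codon 5: UAC Tyr / UAU Tyr — synonymous.
Codon 6: AGC Ser / GUA Val — nonsynonymous.
Codon 7: CCA Pro / CAG Gln — nonsynonymous.
Codon 8: GGG Gly / GGG Gly — identical.
Codon 9: UUC Phe / GCG Ala — nonsynonymous.
Synonymous differences: 2.

2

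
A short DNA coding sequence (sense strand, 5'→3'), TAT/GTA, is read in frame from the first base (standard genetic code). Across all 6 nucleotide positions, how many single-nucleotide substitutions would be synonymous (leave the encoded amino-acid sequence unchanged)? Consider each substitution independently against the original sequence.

Codon 1 (TAT, Tyr): 1 synonymous substitution.
Codon 2 (GTA, Val): 3 synonymous substitutions.
Total: 1 + 3 = 4.

4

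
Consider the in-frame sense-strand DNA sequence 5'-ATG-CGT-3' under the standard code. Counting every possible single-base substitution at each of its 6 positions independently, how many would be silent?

Codon 1 (ATG, Met): 0 synonymous substitutions.
Codon 2 (CGT, Arg): 3 synonymous substitutions.
Total: 0 + 3 = 3.

3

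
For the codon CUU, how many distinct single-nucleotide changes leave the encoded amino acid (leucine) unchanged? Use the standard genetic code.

3

Position 1: none → 0 synonymous.
Position 2: none → 0 synonymous.
Position 3: CUC, CUA, CUG → 3 synonymous.
Total: 0 + 0 + 3 = 3.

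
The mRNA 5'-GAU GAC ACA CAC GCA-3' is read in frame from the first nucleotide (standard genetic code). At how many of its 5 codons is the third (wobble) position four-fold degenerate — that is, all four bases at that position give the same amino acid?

2

Codon 1 GAU (Asp): third position 2-fold.
Codon 2 GAC (Asp): third position 2-fold.
Codon 3 ACA (Thr): third position 4-fold.
Codon 4 CAC (His): third position 2-fold.
Codon 5 GCA (Ala): third position 4-fold.
Four-fold degenerate third positions: 2.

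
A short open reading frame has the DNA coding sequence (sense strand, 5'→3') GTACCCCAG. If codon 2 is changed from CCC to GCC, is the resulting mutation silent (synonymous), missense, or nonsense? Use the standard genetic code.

missense

Position 4 falls in codon 2: CCC → Pro.
After the substitution the codon is GCC → Ala.
Pro ≠ Ala, so this is a missense mutation.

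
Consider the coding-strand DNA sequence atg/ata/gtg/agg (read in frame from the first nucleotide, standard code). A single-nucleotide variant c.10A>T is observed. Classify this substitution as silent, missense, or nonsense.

missense

Position 10 falls in codon 4: AGG → Arg.
After the substitution the codon is TGG → Trp.
Arg ≠ Trp, so this is a missense mutation.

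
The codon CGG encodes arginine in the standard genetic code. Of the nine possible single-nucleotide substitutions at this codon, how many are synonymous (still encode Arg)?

Position 1: AGG → 1 synonymous.
Position 2: none → 0 synonymous.
Position 3: CGU, CGC, CGA → 3 synonymous.
Total: 1 + 0 + 3 = 4.

4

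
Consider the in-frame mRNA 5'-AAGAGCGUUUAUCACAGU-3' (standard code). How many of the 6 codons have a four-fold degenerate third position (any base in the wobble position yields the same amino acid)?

1

Codon 1 AAG (Lys): third position 2-fold.
Codon 2 AGC (Ser): third position 2-fold.
Codon 3 GUU (Val): third position 4-fold.
Codon 4 UAU (Tyr): third position 2-fold.
Codon 5 CAC (His): third position 2-fold.
Codon 6 AGU (Ser): third position 2-fold.
Four-fold degenerate third positions: 1.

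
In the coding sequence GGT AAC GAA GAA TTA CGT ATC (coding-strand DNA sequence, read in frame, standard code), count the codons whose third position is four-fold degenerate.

2

Codon 1 GGT (Gly): third position 4-fold.
Codon 2 AAC (Asn): third position 2-fold.
Codon 3 GAA (Glu): third position 2-fold.
Codon 4 GAA (Glu): third position 2-fold.
Codon 5 TTA (Leu): third position 2-fold.
Codon 6 CGT (Arg): third position 4-fold.
Codon 7 ATC (Ile): third position 3-fold.
Four-fold degenerate third positions: 2.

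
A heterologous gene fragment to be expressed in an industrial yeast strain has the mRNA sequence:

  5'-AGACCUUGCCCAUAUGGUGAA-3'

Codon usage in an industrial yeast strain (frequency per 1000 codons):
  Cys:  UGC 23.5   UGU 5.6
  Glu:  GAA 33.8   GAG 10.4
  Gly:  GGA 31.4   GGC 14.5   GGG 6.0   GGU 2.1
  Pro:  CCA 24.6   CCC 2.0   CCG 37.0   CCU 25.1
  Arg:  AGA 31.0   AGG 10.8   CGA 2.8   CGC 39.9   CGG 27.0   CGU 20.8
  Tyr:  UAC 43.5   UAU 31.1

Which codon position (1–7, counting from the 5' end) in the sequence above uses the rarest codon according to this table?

6

Codon 1 AGA (Arg): 31.0 per 1000.
Codon 2 CCU (Pro): 25.1 per 1000.
Codon 3 UGC (Cys): 23.5 per 1000.
Codon 4 CCA (Pro): 24.6 per 1000.
Codon 5 UAU (Tyr): 31.1 per 1000.
Codon 6 GGU (Gly): 2.1 per 1000.
Codon 7 GAA (Glu): 33.8 per 1000.
Lowest frequency is 2.1 at codon 6.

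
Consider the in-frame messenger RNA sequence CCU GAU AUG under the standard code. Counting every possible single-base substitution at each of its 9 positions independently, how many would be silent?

Codon 1 (CCU, Pro): 3 synonymous substitutions.
Codon 2 (GAU, Asp): 1 synonymous substitution.
Codon 3 (AUG, Met): 0 synonymous substitutions.
Total: 3 + 1 + 0 = 4.

4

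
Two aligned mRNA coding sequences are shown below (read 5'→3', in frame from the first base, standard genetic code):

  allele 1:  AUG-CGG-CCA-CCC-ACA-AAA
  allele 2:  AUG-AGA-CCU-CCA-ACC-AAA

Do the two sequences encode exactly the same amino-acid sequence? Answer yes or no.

Codon 1: AUG Met / AUG Met — identical.
Codon 2: CGG Arg / AGA Arg — synonymous.
Codon 3: CCA Pro / CCU Pro — synonymous.
Codon 4: CCC Pro / CCA Pro — synonymous.
Codon 5: ACA Thr / ACC Thr — synonymous.
Codon 6: AAA Lys / AAA Lys — identical.
Nonsynonymous differences: 0 → same protein.

yes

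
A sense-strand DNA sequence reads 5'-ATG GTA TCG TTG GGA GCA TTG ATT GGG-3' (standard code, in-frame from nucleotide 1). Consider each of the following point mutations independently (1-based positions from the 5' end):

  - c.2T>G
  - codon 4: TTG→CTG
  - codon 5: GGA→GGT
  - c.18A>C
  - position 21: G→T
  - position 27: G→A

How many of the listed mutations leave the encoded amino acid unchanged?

Codon 1: ATG (Met) → AGG (Arg) — missense.
Codon 4: TTG (Leu) → CTG (Leu) — synonymous.
Codon 5: GGA (Gly) → GGT (Gly) — synonymous.
Codon 6: GCA (Ala) → GCC (Ala) — synonymous.
Codon 7: TTG (Leu) → TTT (Phe) — missense.
Codon 9: GGG (Gly) → GGA (Gly) — synonymous.
Synonymous: 4 of 6.

4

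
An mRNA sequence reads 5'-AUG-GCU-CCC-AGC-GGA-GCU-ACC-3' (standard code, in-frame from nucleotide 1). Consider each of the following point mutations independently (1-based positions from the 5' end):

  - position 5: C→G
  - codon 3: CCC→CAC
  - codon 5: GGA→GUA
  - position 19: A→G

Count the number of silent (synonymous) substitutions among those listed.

Codon 2: GCU (Ala) → GGU (Gly) — missense.
Codon 3: CCC (Pro) → CAC (His) — missense.
Codon 5: GGA (Gly) → GUA (Val) — missense.
Codon 7: ACC (Thr) → GCC (Ala) — missense.
Synonymous: 0 of 4.

0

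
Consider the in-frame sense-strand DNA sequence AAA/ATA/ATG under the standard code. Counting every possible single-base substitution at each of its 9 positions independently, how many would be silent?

3

Codon 1 (AAA, Lys): 1 synonymous substitution.
Codon 2 (ATA, Ile): 2 synonymous substitutions.
Codon 3 (ATG, Met): 0 synonymous substitutions.
Total: 1 + 2 + 0 = 3.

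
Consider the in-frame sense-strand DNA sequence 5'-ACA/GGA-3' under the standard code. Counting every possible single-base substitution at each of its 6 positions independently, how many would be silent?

Codon 1 (ACA, Thr): 3 synonymous substitutions.
Codon 2 (GGA, Gly): 3 synonymous substitutions.
Total: 3 + 3 = 6.

6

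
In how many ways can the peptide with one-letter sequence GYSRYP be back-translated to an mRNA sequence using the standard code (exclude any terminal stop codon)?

Gly: 4 codons.
Tyr: 2 codons.
Ser: 6 codons.
Arg: 6 codons.
Tyr: 2 codons.
Pro: 4 codons.
4 × 2 × 6 × 6 × 2 × 4 = 2304.

2304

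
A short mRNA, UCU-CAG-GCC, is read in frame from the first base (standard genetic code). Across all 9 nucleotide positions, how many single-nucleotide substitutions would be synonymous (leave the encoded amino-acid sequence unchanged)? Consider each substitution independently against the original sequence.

Codon 1 (UCU, Ser): 3 synonymous substitutions.
Codon 2 (CAG, Gln): 1 synonymous substitution.
Codon 3 (GCC, Ala): 3 synonymous substitutions.
Total: 3 + 1 + 3 = 7.

7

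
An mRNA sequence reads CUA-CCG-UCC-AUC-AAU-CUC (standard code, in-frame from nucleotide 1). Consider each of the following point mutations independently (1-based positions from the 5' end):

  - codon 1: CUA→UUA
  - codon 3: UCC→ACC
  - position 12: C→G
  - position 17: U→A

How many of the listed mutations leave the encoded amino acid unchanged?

Codon 1: CUA (Leu) → UUA (Leu) — synonymous.
Codon 3: UCC (Ser) → ACC (Thr) — missense.
Codon 4: AUC (Ile) → AUG (Met) — missense.
Codon 6: CUC (Leu) → CAC (His) — missense.
Synonymous: 1 of 4.

1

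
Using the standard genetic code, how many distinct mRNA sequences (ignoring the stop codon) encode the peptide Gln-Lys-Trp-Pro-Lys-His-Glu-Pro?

Gln: 2 codons.
Lys: 2 codons.
Trp: 1 codon.
Pro: 4 codons.
Lys: 2 codons.
His: 2 codons.
Glu: 2 codons.
Pro: 4 codons.
2 × 2 × 1 × 4 × 2 × 2 × 2 × 4 = 512.

512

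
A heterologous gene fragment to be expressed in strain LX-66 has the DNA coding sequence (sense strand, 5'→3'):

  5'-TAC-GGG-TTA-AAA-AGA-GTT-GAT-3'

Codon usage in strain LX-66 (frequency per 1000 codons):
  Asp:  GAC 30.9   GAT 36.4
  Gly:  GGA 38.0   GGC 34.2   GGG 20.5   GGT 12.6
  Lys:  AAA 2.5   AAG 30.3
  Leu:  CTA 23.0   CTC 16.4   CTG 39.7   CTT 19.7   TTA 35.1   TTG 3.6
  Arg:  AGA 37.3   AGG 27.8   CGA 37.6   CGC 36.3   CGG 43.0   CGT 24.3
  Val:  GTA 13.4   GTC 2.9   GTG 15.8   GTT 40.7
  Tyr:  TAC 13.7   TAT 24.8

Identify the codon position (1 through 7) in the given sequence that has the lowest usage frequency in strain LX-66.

Codon 1 TAC (Tyr): 13.7 per 1000.
Codon 2 GGG (Gly): 20.5 per 1000.
Codon 3 TTA (Leu): 35.1 per 1000.
Codon 4 AAA (Lys): 2.5 per 1000.
Codon 5 AGA (Arg): 37.3 per 1000.
Codon 6 GTT (Val): 40.7 per 1000.
Codon 7 GAT (Asp): 36.4 per 1000.
Lowest frequency is 2.5 at codon 4.

4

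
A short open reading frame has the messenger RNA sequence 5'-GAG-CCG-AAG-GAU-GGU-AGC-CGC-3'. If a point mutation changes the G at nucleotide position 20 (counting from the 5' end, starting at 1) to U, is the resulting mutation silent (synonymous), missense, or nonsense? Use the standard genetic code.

Position 20 falls in codon 7: CGC → Arg.
After the substitution the codon is CUC → Leu.
Arg ≠ Leu, so this is a missense mutation.

missense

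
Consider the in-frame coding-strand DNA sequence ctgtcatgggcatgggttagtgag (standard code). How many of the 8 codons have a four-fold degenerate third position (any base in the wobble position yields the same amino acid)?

Codon 1 CTG (Leu): third position 4-fold.
Codon 2 TCA (Ser): third position 4-fold.
Codon 3 TGG (Trp): third position 1-fold.
Codon 4 GCA (Ala): third position 4-fold.
Codon 5 TGG (Trp): third position 1-fold.
Codon 6 GTT (Val): third position 4-fold.
Codon 7 AGT (Ser): third position 2-fold.
Codon 8 GAG (Glu): third position 2-fold.
Four-fold degenerate third positions: 4.

4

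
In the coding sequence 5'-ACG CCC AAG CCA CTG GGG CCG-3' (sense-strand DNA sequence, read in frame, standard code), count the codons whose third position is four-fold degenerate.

Codon 1 ACG (Thr): third position 4-fold.
Codon 2 CCC (Pro): third position 4-fold.
Codon 3 AAG (Lys): third position 2-fold.
Codon 4 CCA (Pro): third position 4-fold.
Codon 5 CTG (Leu): third position 4-fold.
Codon 6 GGG (Gly): third position 4-fold.
Codon 7 CCG (Pro): third position 4-fold.
Four-fold degenerate third positions: 6.

6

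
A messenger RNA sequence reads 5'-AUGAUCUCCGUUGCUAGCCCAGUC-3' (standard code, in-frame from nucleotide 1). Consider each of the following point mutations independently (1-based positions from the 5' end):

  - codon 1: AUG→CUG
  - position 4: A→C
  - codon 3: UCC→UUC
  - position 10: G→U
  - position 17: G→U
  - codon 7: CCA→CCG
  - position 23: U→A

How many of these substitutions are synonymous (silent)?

1

Codon 1: AUG (Met) → CUG (Leu) — missense.
Codon 2: AUC (Ile) → CUC (Leu) — missense.
Codon 3: UCC (Ser) → UUC (Phe) — missense.
Codon 4: GUU (Val) → UUU (Phe) — missense.
Codon 6: AGC (Ser) → AUC (Ile) — missense.
Codon 7: CCA (Pro) → CCG (Pro) — synonymous.
Codon 8: GUC (Val) → GAC (Asp) — missense.
Synonymous: 1 of 7.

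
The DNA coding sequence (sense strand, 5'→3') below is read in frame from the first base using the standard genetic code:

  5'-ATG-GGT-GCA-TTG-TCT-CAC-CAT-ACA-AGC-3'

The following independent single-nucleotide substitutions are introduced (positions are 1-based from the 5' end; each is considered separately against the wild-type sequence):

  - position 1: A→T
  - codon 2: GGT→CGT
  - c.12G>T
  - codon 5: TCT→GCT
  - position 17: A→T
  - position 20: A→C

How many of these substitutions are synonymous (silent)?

0

Codon 1: ATG (Met) → TTG (Leu) — missense.
Codon 2: GGT (Gly) → CGT (Arg) — missense.
Codon 4: TTG (Leu) → TTT (Phe) — missense.
Codon 5: TCT (Ser) → GCT (Ala) — missense.
Codon 6: CAC (His) → CTC (Leu) — missense.
Codon 7: CAT (His) → CCT (Pro) — missense.
Synonymous: 0 of 6.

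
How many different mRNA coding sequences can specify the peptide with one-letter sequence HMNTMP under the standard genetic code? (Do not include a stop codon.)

His: 2 codons.
Met: 1 codon.
Asn: 2 codons.
Thr: 4 codons.
Met: 1 codon.
Pro: 4 codons.
2 × 1 × 2 × 4 × 1 × 4 = 64.

64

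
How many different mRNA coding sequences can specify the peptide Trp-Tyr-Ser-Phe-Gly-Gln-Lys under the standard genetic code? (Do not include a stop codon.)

Trp: 1 codon.
Tyr: 2 codons.
Ser: 6 codons.
Phe: 2 codons.
Gly: 4 codons.
Gln: 2 codons.
Lys: 2 codons.
1 × 2 × 6 × 2 × 4 × 2 × 2 = 384.

384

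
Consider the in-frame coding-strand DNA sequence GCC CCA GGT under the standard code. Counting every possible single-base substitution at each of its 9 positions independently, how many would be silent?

Codon 1 (GCC, Ala): 3 synonymous substitutions.
Codon 2 (CCA, Pro): 3 synonymous substitutions.
Codon 3 (GGT, Gly): 3 synonymous substitutions.
Total: 3 + 3 + 3 = 9.

9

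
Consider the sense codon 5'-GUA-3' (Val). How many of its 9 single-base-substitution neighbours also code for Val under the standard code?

3

Position 1: none → 0 synonymous.
Position 2: none → 0 synonymous.
Position 3: GUU, GUC, GUG → 3 synonymous.
Total: 0 + 0 + 3 = 3.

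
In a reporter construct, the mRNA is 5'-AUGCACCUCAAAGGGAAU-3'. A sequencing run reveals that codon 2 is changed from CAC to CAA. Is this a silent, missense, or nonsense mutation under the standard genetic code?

Position 6 falls in codon 2: CAC → His.
After the substitution the codon is CAA → Gln.
His ≠ Gln, so this is a missense mutation.

missense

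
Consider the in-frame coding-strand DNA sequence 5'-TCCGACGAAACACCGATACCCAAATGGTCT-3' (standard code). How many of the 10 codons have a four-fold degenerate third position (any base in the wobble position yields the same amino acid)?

Codon 1 TCC (Ser): third position 4-fold.
Codon 2 GAC (Asp): third position 2-fold.
Codon 3 GAA (Glu): third position 2-fold.
Codon 4 ACA (Thr): third position 4-fold.
Codon 5 CCG (Pro): third position 4-fold.
Codon 6 ATA (Ile): third position 3-fold.
Codon 7 CCC (Pro): third position 4-fold.
Codon 8 AAA (Lys): third position 2-fold.
Codon 9 TGG (Trp): third position 1-fold.
Codon 10 TCT (Ser): third position 4-fold.
Four-fold degenerate third positions: 5.

5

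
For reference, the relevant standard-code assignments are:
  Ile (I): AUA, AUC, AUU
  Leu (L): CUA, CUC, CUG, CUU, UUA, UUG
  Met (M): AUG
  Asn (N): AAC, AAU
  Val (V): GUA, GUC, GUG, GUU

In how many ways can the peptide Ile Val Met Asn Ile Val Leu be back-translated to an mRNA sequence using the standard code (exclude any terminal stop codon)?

Ile: 3 codons.
Val: 4 codons.
Met: 1 codon.
Asn: 2 codons.
Ile: 3 codons.
Val: 4 codons.
Leu: 6 codons.
3 × 4 × 1 × 2 × 3 × 4 × 6 = 1728.

1728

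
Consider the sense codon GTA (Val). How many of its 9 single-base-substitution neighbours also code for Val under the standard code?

Position 1: none → 0 synonymous.
Position 2: none → 0 synonymous.
Position 3: GTT, GTC, GTG → 3 synonymous.
Total: 0 + 0 + 3 = 3.

3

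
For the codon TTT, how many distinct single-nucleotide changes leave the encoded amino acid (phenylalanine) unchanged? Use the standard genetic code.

Position 1: none → 0 synonymous.
Position 2: none → 0 synonymous.
Position 3: TTC → 1 synonymous.
Total: 0 + 0 + 1 = 1.

1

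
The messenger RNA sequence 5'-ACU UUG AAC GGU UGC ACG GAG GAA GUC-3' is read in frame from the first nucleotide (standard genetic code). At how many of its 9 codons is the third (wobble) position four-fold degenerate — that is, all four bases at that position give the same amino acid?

Codon 1 ACU (Thr): third position 4-fold.
Codon 2 UUG (Leu): third position 2-fold.
Codon 3 AAC (Asn): third position 2-fold.
Codon 4 GGU (Gly): third position 4-fold.
Codon 5 UGC (Cys): third position 2-fold.
Codon 6 ACG (Thr): third position 4-fold.
Codon 7 GAG (Glu): third position 2-fold.
Codon 8 GAA (Glu): third position 2-fold.
Codon 9 GUC (Val): third position 4-fold.
Four-fold degenerate third positions: 4.

4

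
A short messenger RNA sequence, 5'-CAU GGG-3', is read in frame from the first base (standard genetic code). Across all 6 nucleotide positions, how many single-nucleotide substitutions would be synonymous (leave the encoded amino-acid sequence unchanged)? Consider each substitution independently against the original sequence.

4

Codon 1 (CAU, His): 1 synonymous substitution.
Codon 2 (GGG, Gly): 3 synonymous substitutions.
Total: 1 + 3 = 4.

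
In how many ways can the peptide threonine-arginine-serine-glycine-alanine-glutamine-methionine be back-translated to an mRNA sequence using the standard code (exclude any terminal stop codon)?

4608

Thr: 4 codons.
Arg: 6 codons.
Ser: 6 codons.
Gly: 4 codons.
Ala: 4 codons.
Gln: 2 codons.
Met: 1 codon.
4 × 6 × 6 × 4 × 4 × 2 × 1 = 4608.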